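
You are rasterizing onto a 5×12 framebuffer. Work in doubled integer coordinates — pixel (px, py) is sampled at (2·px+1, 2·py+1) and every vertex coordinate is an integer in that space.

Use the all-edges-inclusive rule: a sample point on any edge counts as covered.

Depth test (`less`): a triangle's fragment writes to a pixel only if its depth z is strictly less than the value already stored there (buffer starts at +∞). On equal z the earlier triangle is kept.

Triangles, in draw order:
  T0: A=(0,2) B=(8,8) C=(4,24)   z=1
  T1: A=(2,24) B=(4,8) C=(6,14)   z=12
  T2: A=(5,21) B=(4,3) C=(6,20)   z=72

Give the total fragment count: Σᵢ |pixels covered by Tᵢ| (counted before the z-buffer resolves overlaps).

T0:
  2·area = 152
  edge (0, 2)→(8, 8): d=(8,6) inclusive
  edge (8, 8)→(4, 24): d=(-4,16) inclusive
  edge (4, 24)→(0, 2): d=(-4,-22) inclusive
    (0,1)@(1, 3): e=[2,132,18] → X
    (1,1)@(3, 3): e=[-10,100,62] → .
    (0,2)@(1, 5): e=[18,124,10] → X
    (1,2)@(3, 5): e=[6,92,54] → X
    (2,2)@(5, 5): e=[-6,60,98] → .
    (0,3)@(1, 7): e=[34,116,2] → X
    (2,3)@(5, 7): e=[10,52,90] → X
    (3,3)@(7, 7): e=[-2,20,134] → .
    (0,4)@(1, 9): e=[50,108,-6] → .
    (1,4)@(3, 9): e=[38,76,38] → X
    (3,4)@(7, 9): e=[14,12,126] → X
    (4,4)@(9, 9): e=[2,-20,170] → .
  covered (19 px):
    . . . . .
    X . . . .
    X X . . .
    X X X . .
    . X X X .
    . X X X .
    . X X . .
    . X X . .
    . X X . .
    . . X . .
    . . . . .
    . . . . .
T1:
  2·area = 44
  edge (2, 24)→(4, 8): d=(2,-16) inclusive
  edge (4, 8)→(6, 14): d=(2,6) inclusive
  edge (6, 14)→(2, 24): d=(-4,10) inclusive
    (1,2)@(3, 5): e=[-22,0,66] → .  [on edge]
    (2,5)@(5, 11): e=[22,0,22] → X  [on edge]
    (3,5)@(7, 11): e=[54,-12,2] → .
    (2,6)@(5, 13): e=[26,4,14] → X
    (3,6)@(7, 13): e=[58,-8,-6] → .
    (2,7)@(5, 15): e=[30,8,6] → X
    (3,7)@(7, 15): e=[62,-4,-14] → .
    (1,8)@(3, 17): e=[2,24,18] → X
    (2,8)@(5, 17): e=[34,12,-2] → .
    (3,8)@(7, 17): e=[66,0,-22] → .  [on edge]
    (1,9)@(3, 19): e=[6,28,10] → X
    (2,9)@(5, 19): e=[38,16,-10] → .
    (4,11)@(9, 23): e=[110,0,-66] → .  [on edge]
  covered (6 px):
    . . . . .
    . . . . .
    . . . . .
    . . . . .
    . . . . .
    . . X . .
    . . X . .
    . . X . .
    . X . . .
    . X . . .
    . X . . .
    . . . . .
T2:
  2·area = 19
  edge (5, 21)→(4, 3): d=(-1,-18) inclusive
  edge (4, 3)→(6, 20): d=(2,17) inclusive
  edge (6, 20)→(5, 21): d=(-1,1) inclusive
    (2,6)@(5, 13): e=[8,3,8] → X
    (3,6)@(7, 13): e=[44,-31,6] → .
    (2,7)@(5, 15): e=[6,7,6] → X
    (3,7)@(7, 15): e=[42,-27,4] → .
    (2,8)@(5, 17): e=[4,11,4] → X
    (3,8)@(7, 17): e=[40,-23,2] → .
    (4,8)@(9, 17): e=[76,-57,0] → .  [on edge]
    (2,9)@(5, 19): e=[2,15,2] → X
    (3,9)@(7, 19): e=[38,-19,0] → .  [on edge]
    (2,10)@(5, 21): e=[0,19,0] → X  [on edge]
    (3,10)@(7, 21): e=[36,-15,-2] → .
    (1,11)@(3, 23): e=[-38,57,0] → .  [on edge]
  covered (5 px):
    . . . . .
    . . . . .
    . . . . .
    . . . . .
    . . . . .
    . . . . .
    . . X . .
    . . X . .
    . . X . .
    . . X . .
    . . X . .
    . . . . .

Final: 30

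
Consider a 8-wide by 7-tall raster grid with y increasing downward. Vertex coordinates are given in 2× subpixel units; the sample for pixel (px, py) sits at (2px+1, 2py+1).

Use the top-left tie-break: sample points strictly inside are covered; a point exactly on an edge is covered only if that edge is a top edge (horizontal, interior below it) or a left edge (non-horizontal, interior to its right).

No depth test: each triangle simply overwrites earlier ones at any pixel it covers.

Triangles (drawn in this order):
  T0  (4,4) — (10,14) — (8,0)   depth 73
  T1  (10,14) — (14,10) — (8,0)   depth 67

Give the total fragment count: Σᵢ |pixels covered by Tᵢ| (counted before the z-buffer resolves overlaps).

T0:
  2·area = 64  (B↔C swapped to make it positive)
  edge (4, 4)→(8, 0): d=(4,-4) top-left  bias=+0
  edge (8, 0)→(10, 14): d=(2,14) right/bottom  bias=-1
  edge (10, 14)→(4, 4): d=(-6,-10) top-left  bias=+0
    (3,0)@(7, 1): e=[0,16,48] → #  [on edge]
    (4,0)@(9, 1): e=[8,-12,68] → ·
    (2,1)@(5, 3): e=[0,48,16] → #  [on edge]
    (4,1)@(9, 3): e=[16,-8,56] → ·
    (1,2)@(3, 5): e=[0,80,-16] → ·  [on edge]
    (2,2)@(5, 5): e=[8,52,4] → #
    (4,2)@(9, 5): e=[24,-4,44] → ·
    (0,3)@(1, 7): e=[0,112,-48] → ·  [on edge]
    (2,3)@(5, 7): e=[16,56,-8] → ·
    (3,3)@(7, 7): e=[24,28,12] → #
    (4,3)@(9, 7): e=[32,0,32] → ·  [on edge]
    (3,4)@(7, 9): e=[32,32,0] → #  [on edge]
  covered (9 px):
    · · · # · · · ·
    · · # # · · · ·
    · · # # · · · ·
    · · · # · · · ·
    · · · # # · · ·
    · · · · # · · ·
    · · · · · · · ·
T1:
  2·area = 64  (B↔C swapped to make it positive)
  edge (10, 14)→(8, 0): d=(-2,-14) top-left  bias=+0
  edge (8, 0)→(14, 10): d=(6,10) right/bottom  bias=-1
  edge (14, 10)→(10, 14): d=(-4,4) right/bottom  bias=-1
    (4,1)@(9, 3): e=[8,8,48] → #
    (5,1)@(11, 3): e=[36,-12,40] → ·
    (4,2)@(9, 5): e=[4,20,40] → #
    (5,2)@(11, 5): e=[32,0,32] → ·  [on edge]
    (4,3)@(9, 7): e=[0,32,32] → #  [on edge]
    (5,3)@(11, 7): e=[28,12,24] → #
    (6,3)@(13, 7): e=[56,-8,16] → ·
    (4,4)@(9, 9): e=[-4,44,24] → ·
    (5,4)@(11, 9): e=[24,24,16] → #
    (6,4)@(13, 9): e=[52,4,8] → #
    (7,4)@(15, 9): e=[80,-16,0] → ·  [on edge]
    (5,5)@(11, 11): e=[20,36,8] → #
    (6,5)@(13, 11): e=[48,16,0] → ·  [on edge]
    (5,6)@(11, 13): e=[16,48,0] → ·  [on edge]
  covered (7 px):
    · · · · · · · ·
    · · · · # · · ·
    · · · · # · · ·
    · · · · # # · ·
    · · · · · # # ·
    · · · · · # · ·
    · · · · · · · ·

Result: 16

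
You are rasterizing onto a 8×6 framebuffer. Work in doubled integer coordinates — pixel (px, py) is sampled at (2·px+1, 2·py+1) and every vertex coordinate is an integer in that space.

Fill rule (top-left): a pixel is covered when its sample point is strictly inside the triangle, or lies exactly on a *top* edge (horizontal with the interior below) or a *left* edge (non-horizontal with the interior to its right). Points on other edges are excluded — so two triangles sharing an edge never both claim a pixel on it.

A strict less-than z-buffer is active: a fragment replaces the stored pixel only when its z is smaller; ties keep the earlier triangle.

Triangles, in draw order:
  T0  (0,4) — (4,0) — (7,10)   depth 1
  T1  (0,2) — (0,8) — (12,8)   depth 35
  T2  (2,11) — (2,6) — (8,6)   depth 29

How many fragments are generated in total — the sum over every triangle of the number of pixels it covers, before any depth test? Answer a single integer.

T0:
  2·area = 52
  edge (0, 4)→(4, 0): d=(4,-4) top-left  bias=+0
  edge (4, 0)→(7, 10): d=(3,10) right/bottom  bias=-1
  edge (7, 10)→(0, 4): d=(-7,-6) top-left  bias=+0
    (1,0)@(3, 1): e=[0,13,39] → #  [on edge]
    (2,0)@(5, 1): e=[8,-7,51] → ·
    (0,1)@(1, 3): e=[0,39,13] → #  [on edge]
    (2,1)@(5, 3): e=[16,-1,37] → ·
    (0,2)@(1, 5): e=[8,45,-1] → ·
    (1,2)@(3, 5): e=[16,25,11] → #
    (2,2)@(5, 5): e=[24,5,23] → #
    (3,2)@(7, 5): e=[32,-15,35] → ·
    (1,3)@(3, 7): e=[24,31,-3] → ·
    (2,3)@(5, 7): e=[32,11,9] → #
    (3,3)@(7, 7): e=[40,-9,21] → ·
    (2,4)@(5, 9): e=[40,17,-5] → ·
  covered (6 px):
    · # · · · · · ·
    # # · · · · · ·
    · # # · · · · ·
    · · # · · · · ·
    · · · · · · · ·
    · · · · · · · ·
T1:
  2·area = 72  (B↔C swapped to make it positive)
  edge (0, 2)→(12, 8): d=(12,6) right/bottom  bias=-1
  edge (12, 8)→(0, 8): d=(-12,0) right/bottom  bias=-1
  edge (0, 8)→(0, 2): d=(0,-6) top-left  bias=+0
    (0,1)@(1, 3): e=[6,60,6] → #
    (1,1)@(3, 3): e=[-6,60,18] → ·
    (0,2)@(1, 5): e=[30,36,6] → #
    (1,2)@(3, 5): e=[18,36,18] → #
    (2,2)@(5, 5): e=[6,36,30] → #
    (3,2)@(7, 5): e=[-6,36,42] → ·
    (0,3)@(1, 7): e=[54,12,6] → #
    (3,3)@(7, 7): e=[18,12,42] → #
    (4,3)@(9, 7): e=[6,12,54] → #
    (5,3)@(11, 7): e=[-6,12,66] → ·
    (0,4)@(1, 9): e=[78,-12,6] → ·
    (1,4)@(3, 9): e=[66,-12,18] → ·
  covered (9 px):
    · · · · · · · ·
    # · · · · · · ·
    # # # · · · · ·
    # # # # # · · ·
    · · · · · · · ·
    · · · · · · · ·
T2:
  2·area = 30
  edge (2, 11)→(2, 6): d=(0,-5) top-left  bias=+0
  edge (2, 6)→(8, 6): d=(6,0) top-left  bias=+0
  edge (8, 6)→(2, 11): d=(-6,5) right/bottom  bias=-1
    (1,3)@(3, 7): e=[5,6,19] → #
    (2,3)@(5, 7): e=[15,6,9] → #
    (3,3)@(7, 7): e=[25,6,-1] → ·
    (1,4)@(3, 9): e=[5,18,7] → #
    (2,4)@(5, 9): e=[15,18,-3] → ·
    (1,5)@(3, 11): e=[5,30,-5] → ·
  covered (3 px):
    · · · · · · · ·
    · · · · · · · ·
    · · · · · · · ·
    · # # · · · · ·
    · # · · · · · ·
    · · · · · · · ·

Final: 18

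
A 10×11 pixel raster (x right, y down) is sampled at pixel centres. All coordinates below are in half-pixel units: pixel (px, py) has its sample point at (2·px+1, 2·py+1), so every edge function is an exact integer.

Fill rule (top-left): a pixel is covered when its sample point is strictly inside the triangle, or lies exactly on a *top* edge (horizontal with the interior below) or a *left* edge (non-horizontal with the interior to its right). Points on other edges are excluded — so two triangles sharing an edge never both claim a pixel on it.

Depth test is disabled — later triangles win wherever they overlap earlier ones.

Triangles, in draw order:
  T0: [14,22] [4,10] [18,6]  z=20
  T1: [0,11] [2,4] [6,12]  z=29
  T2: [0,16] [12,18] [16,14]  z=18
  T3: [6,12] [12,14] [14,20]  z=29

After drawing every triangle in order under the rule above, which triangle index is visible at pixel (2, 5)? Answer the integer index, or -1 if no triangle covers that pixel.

T0:
  2·area = 208
  edge (14, 22)→(4, 10): d=(-10,-12) top-left  bias=+0
  edge (4, 10)→(18, 6): d=(14,-4) top-left  bias=+0
  edge (18, 6)→(14, 22): d=(-4,16) right/bottom  bias=-1
    (7,3)@(15, 7): e=[162,2,44] → #
    (8,3)@(17, 7): e=[186,10,12] → #
    (9,3)@(19, 7): e=[210,18,-20] → ·
    (4,4)@(9, 9): e=[70,6,132] → #
    (5,4)@(11, 9): e=[94,14,100] → #
    (6,4)@(13, 9): e=[118,22,68] → #
    (9,4)@(19, 9): e=[190,46,-28] → ·
    (2,5)@(5, 11): e=[2,18,188] → #
    (3,5)@(7, 11): e=[26,26,156] → #
    (8,5)@(17, 11): e=[146,66,-4] → ·
    (2,6)@(5, 13): e=[-18,46,180] → ·
    (3,6)@(7, 13): e=[6,54,148] → #
  covered (26 px):
    · · · · · · · · · ·
    · · · · · · · · · ·
    · · · · · · · · · ·
    · · · · · · · # # ·
    · · · · # # # # # ·
    · · # # # # # # · ·
    · · · # # # # # · ·
    · · · · # # # # · ·
    · · · · · # # # · ·
    · · · · · · # · · ·
    · · · · · · · · · ·
T1:
  2·area = 44
  edge (0, 11)→(2, 4): d=(2,-7) top-left  bias=+0
  edge (2, 4)→(6, 12): d=(4,8) right/bottom  bias=-1
  edge (6, 12)→(0, 11): d=(-6,-1) top-left  bias=+0
    (1,3)@(3, 7): e=[13,4,27] → #
    (2,3)@(5, 7): e=[27,-12,29] → ·
    (0,4)@(1, 9): e=[3,28,13] → #
    (2,4)@(5, 9): e=[31,-4,17] → ·
    (0,5)@(1, 11): e=[7,36,1] → #
    (2,5)@(5, 11): e=[35,4,5] → #
    (3,5)@(7, 11): e=[49,-12,7] → ·
    (0,6)@(1, 13): e=[11,44,-11] → ·
    (1,6)@(3, 13): e=[25,28,-9] → ·
    (2,6)@(5, 13): e=[39,12,-7] → ·
  covered (6 px):
    · · · · · · · · · ·
    · · · · · · · · · ·
    · · · · · · · · · ·
    · # · · · · · · · ·
    # # · · · · · · · ·
    # # # · · · · · · ·
    · · · · · · · · · ·
    · · · · · · · · · ·
    · · · · · · · · · ·
    · · · · · · · · · ·
    · · · · · · · · · ·
T2:
  2·area = 56  (B↔C swapped to make it positive)
  edge (0, 16)→(16, 14): d=(16,-2) top-left  bias=+0
  edge (16, 14)→(12, 18): d=(-4,4) right/bottom  bias=-1
  edge (12, 18)→(0, 16): d=(-12,-2) top-left  bias=+0
    (9,5)@(19, 11): e=[-42,0,98] → ·  [on edge]
    (8,6)@(17, 13): e=[-14,0,70] → ·  [on edge]
    (4,7)@(9, 15): e=[2,24,30] → #
    (5,7)@(11, 15): e=[6,16,34] → #
    (6,7)@(13, 15): e=[10,8,38] → #
    (7,7)@(15, 15): e=[14,0,42] → ·  [on edge]
    (3,8)@(7, 17): e=[30,24,2] → #
    (6,8)@(13, 17): e=[42,0,14] → ·  [on edge]
    (3,9)@(7, 19): e=[62,16,-22] → ·
    (4,9)@(9, 19): e=[66,8,-18] → ·
    (5,9)@(11, 19): e=[70,0,-14] → ·  [on edge]
    (4,10)@(9, 21): e=[98,0,-42] → ·  [on edge]
  covered (6 px):
    · · · · · · · · · ·
    · · · · · · · · · ·
    · · · · · · · · · ·
    · · · · · · · · · ·
    · · · · · · · · · ·
    · · · · · · · · · ·
    · · · · · · · · · ·
    · · · · # # # · · ·
    · · · # # # · · · ·
    · · · · · · · · · ·
    · · · · · · · · · ·
T3:
  2·area = 32
  edge (6, 12)→(12, 14): d=(6,2) right/bottom  bias=-1
  edge (12, 14)→(14, 20): d=(2,6) right/bottom  bias=-1
  edge (14, 20)→(6, 12): d=(-8,-8) top-left  bias=+0
    (4,2)@(9, 5): e=[-48,0,80] → ·  [on edge]
    (0,3)@(1, 7): e=[-20,52,0] → ·  [on edge]
    (1,4)@(3, 9): e=[-12,44,0] → ·  [on edge]
    (1,5)@(3, 11): e=[0,48,-16] → ·  [on edge]
    (2,5)@(5, 11): e=[-4,36,0] → ·  [on edge]
    (5,5)@(11, 11): e=[-16,0,48] → ·  [on edge]
    (3,6)@(7, 13): e=[4,28,0] → #  [on edge]
    (4,6)@(9, 13): e=[0,16,16] → ·  [on edge]
    (3,7)@(7, 15): e=[16,32,-16] → ·
    (4,7)@(9, 15): e=[12,20,0] → #  [on edge]
    (5,7)@(11, 15): e=[8,8,16] → #
    (6,7)@(13, 15): e=[4,-4,32] → ·
    (7,7)@(15, 15): e=[0,-16,48] → ·  [on edge]
    (5,8)@(11, 17): e=[20,12,0] → #  [on edge]
    (6,8)@(13, 17): e=[16,0,16] → ·  [on edge]
    (6,9)@(13, 19): e=[28,4,0] → #  [on edge]
    (7,10)@(15, 21): e=[36,-4,0] → ·  [on edge]
  covered (5 px):
    · · · · · · · · · ·
    · · · · · · · · · ·
    · · · · · · · · · ·
    · · · · · · · · · ·
    · · · · · · · · · ·
    · · · · · · · · · ·
    · · · # · · · · · ·
    · · · · # # · · · ·
    · · · · · # · · · ·
    · · · · · · # · · ·
    · · · · · · · · · ·

Z-buffer (winner per pixel, '.' = empty):
  . . . . . . . . . .
  . . . . . . . . . .
  . . . . . . . . . .
  . 1 . . . . . 0 0 .
  1 1 . . 0 0 0 0 0 .
  1 1 1 0 0 0 0 0 . .
  . . . 3 0 0 0 0 . .
  . . . . 3 3 2 0 . .
  . . . 2 2 3 0 0 . .
  . . . . . . 3 . . .
  . . . . . . . . . .

Final: 1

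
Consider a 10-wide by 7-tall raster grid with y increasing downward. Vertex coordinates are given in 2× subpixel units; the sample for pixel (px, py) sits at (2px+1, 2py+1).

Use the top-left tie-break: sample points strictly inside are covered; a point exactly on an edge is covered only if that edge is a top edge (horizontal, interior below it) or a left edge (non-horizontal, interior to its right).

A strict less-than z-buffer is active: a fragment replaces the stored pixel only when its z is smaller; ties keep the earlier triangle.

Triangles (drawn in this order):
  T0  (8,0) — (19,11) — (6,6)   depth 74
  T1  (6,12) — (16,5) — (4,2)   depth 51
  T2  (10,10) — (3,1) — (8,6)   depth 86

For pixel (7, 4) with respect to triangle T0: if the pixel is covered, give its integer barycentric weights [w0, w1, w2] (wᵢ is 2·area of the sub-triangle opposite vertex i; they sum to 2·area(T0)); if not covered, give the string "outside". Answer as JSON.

T0:
  2·area = 88
  edge (8, 0)→(19, 11): d=(11,11) right/bottom  bias=-1
  edge (19, 11)→(6, 6): d=(-13,-5) top-left  bias=+0
  edge (6, 6)→(8, 0): d=(2,-6) top-left  bias=+0
    (4,0)@(9, 1): e=[0,80,8] → ·  [on edge]
    (3,1)@(7, 3): e=[44,44,0] → █  [on edge]
    (4,1)@(9, 3): e=[22,54,12] → █
    (5,1)@(11, 3): e=[0,64,24] → ·  [on edge]
    (3,2)@(7, 5): e=[66,18,4] → █
    (5,2)@(11, 5): e=[22,38,28] → █
    (6,2)@(13, 5): e=[0,48,40] → ·  [on edge]
    (3,3)@(7, 7): e=[88,-8,8] → ·
    (4,3)@(9, 7): e=[66,2,20] → █
    (6,3)@(13, 7): e=[22,22,44] → █
    (7,3)@(15, 7): e=[0,32,56] → ·  [on edge]
    (2,4)@(5, 9): e=[132,-44,0] → ·  [on edge]
    (8,4)@(17, 9): e=[0,16,72] → ·  [on edge]
    (9,5)@(19, 11): e=[0,0,88] → ·  [on edge]
  covered (9 px):
    · · · · · · · · · ·
    · · · █ █ · · · · ·
    · · · █ █ █ · · · ·
    · · · · █ █ █ · · ·
    · · · · · · · █ · ·
    · · · · · · · · · ·
    · · · · · · · · · ·
T1:
  2·area = 114  (B↔C swapped to make it positive)
  edge (6, 12)→(4, 2): d=(-2,-10) top-left  bias=+0
  edge (4, 2)→(16, 5): d=(12,3) right/bottom  bias=-1
  edge (16, 5)→(6, 12): d=(-10,7) right/bottom  bias=-1
    (2,1)@(5, 3): e=[8,9,97] → █
    (3,1)@(7, 3): e=[28,3,83] → █
    (4,1)@(9, 3): e=[48,-3,69] → ·
    (2,2)@(5, 5): e=[4,33,77] → █
    (4,2)@(9, 5): e=[44,21,49] → █
    (5,2)@(11, 5): e=[64,15,35] → █
    (6,2)@(13, 5): e=[84,9,21] → █
    (7,2)@(15, 5): e=[104,3,7] → █
    (8,2)@(17, 5): e=[124,-3,-7] → ·
    (2,3)@(5, 7): e=[0,57,57] → █  [on edge]
    (7,3)@(15, 7): e=[100,27,-13] → ·
    (2,4)@(5, 9): e=[-4,81,37] → ·
  covered (16 px):
    · · · · · · · · · ·
    · · █ █ · · · · · ·
    · · █ █ █ █ █ █ · ·
    · · █ █ █ █ █ · · ·
    · · · █ █ · · · · ·
    · · · █ · · · · · ·
    · · · · · · · · · ·
T2:
  2·area = 10
  edge (10, 10)→(3, 1): d=(-7,-9) top-left  bias=+0
  edge (3, 1)→(8, 6): d=(5,5) right/bottom  bias=-1
  edge (8, 6)→(10, 10): d=(2,4) right/bottom  bias=-1
    (1,0)@(3, 1): e=[0,0,10] → ·  [on edge]
    (2,1)@(5, 3): e=[4,0,6] → ·  [on edge]
    (3,2)@(7, 5): e=[8,0,2] → ·  [on edge]
    (4,3)@(9, 7): e=[12,0,-2] → ·  [on edge]
    (5,4)@(11, 9): e=[16,0,-6] → ·  [on edge]
    (6,5)@(13, 11): e=[20,0,-10] → ·  [on edge]
    (7,6)@(15, 13): e=[24,0,-14] → ·  [on edge]
  covered (0 px):
    · · · · · · · · · ·
    · · · · · · · · · ·
    · · · · · · · · · ·
    · · · · · · · · · ·
    · · · · · · · · · ·
    · · · · · · · · · ·
    · · · · · · · · · ·

Answer: [6,60,22]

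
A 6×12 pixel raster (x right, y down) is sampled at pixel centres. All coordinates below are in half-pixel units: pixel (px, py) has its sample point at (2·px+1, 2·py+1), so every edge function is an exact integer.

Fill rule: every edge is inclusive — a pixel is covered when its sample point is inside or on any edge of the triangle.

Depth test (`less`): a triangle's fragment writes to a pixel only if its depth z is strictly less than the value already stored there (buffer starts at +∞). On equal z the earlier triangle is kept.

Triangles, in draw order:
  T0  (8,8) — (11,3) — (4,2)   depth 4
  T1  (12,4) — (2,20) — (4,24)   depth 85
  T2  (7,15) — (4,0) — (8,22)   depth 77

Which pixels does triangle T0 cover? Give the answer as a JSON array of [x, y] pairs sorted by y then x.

T0:
  2·area = 38  (B↔C swapped to make it positive)
  edge (8, 8)→(4, 2): d=(-4,-6) inclusive
  edge (4, 2)→(11, 3): d=(7,1) inclusive
  edge (11, 3)→(8, 8): d=(-3,5) inclusive
    (2,1)@(5, 3): e=[2,6,30] → #
    (3,1)@(7, 3): e=[14,4,20] → #
    (4,1)@(9, 3): e=[26,2,10] → #
    (5,1)@(11, 3): e=[38,0,0] → #  [on edge]
    (2,2)@(5, 5): e=[-6,20,24] → ·
    (3,2)@(7, 5): e=[6,18,14] → #
    (5,2)@(11, 5): e=[30,14,-6] → ·
    (3,3)@(7, 7): e=[-2,32,8] → ·
    (4,3)@(9, 7): e=[10,30,-2] → ·
    (2,6)@(5, 13): e=[-38,76,0] → ·  [on edge]
  covered (6 px):
    · · · · · ·
    · · # # # #
    · · · # # ·
    · · · · · ·
    · · · · · ·
    · · · · · ·
    · · · · · ·
    · · · · · ·
    · · · · · ·
    · · · · · ·
    · · · · · ·
    · · · · · ·
T1:
  2·area = 72  (B↔C swapped to make it positive)
  edge (12, 4)→(4, 24): d=(-8,20) inclusive
  edge (4, 24)→(2, 20): d=(-2,-4) inclusive
  edge (2, 20)→(12, 4): d=(10,-16) inclusive
    (4,4)@(9, 9): e=[20,50,2] → #
    (5,4)@(11, 9): e=[-20,58,34] → ·
    (4,5)@(9, 11): e=[4,46,22] → #
    (5,5)@(11, 11): e=[-36,54,54] → ·
    (3,6)@(7, 13): e=[28,34,10] → #
    (4,6)@(9, 13): e=[-12,42,42] → ·
    (3,7)@(7, 15): e=[12,30,30] → #
    (4,7)@(9, 15): e=[-28,38,62] → ·
    (2,8)@(5, 17): e=[36,18,18] → #
    (3,8)@(7, 17): e=[-4,26,50] → ·
    (1,9)@(3, 19): e=[60,6,6] → #
    (3,9)@(7, 19): e=[-20,22,70] → ·
  covered (9 px):
    · · · · · ·
    · · · · · ·
    · · · · · ·
    · · · · · ·
    · · · · # ·
    · · · · # ·
    · · · # · ·
    · · · # · ·
    · · # · · ·
    · # # · · ·
    · # # · · ·
    · · · · · ·
T2:
  2·area = 6  (B↔C swapped to make it positive)
  edge (7, 15)→(8, 22): d=(1,7) inclusive
  edge (8, 22)→(4, 0): d=(-4,-22) inclusive
  edge (4, 0)→(7, 15): d=(3,15) inclusive
    (2,0)@(5, 1): e=[0,18,-12] → ·  [on edge]
    (2,2)@(5, 5): e=[4,2,0] → #  [on edge]
    (3,2)@(7, 5): e=[-10,46,-30] → ·
    (2,3)@(5, 7): e=[6,-6,6] → ·
    (3,7)@(7, 15): e=[0,6,0] → #  [on edge]
    (4,7)@(9, 15): e=[-14,50,-30] → ·
    (3,8)@(7, 17): e=[2,-2,6] → ·
  covered (2 px):
    · · · · · ·
    · · · · · ·
    · · # · · ·
    · · · · · ·
    · · · · · ·
    · · · · · ·
    · · · · · ·
    · · · # · ·
    · · · · · ·
    · · · · · ·
    · · · · · ·
    · · · · · ·

Answer: [[2,1],[3,1],[4,1],[5,1],[3,2],[4,2]]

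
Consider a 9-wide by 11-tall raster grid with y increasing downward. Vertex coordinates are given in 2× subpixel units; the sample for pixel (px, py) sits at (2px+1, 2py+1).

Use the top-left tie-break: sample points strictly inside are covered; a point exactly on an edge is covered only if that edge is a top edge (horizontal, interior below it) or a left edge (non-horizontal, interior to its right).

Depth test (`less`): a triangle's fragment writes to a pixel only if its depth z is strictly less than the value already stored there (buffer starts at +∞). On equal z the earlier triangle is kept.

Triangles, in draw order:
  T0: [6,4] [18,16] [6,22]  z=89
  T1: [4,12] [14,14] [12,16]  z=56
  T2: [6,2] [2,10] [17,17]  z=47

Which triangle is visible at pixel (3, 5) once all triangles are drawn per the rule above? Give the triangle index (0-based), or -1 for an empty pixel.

T0:
  2·area = 216
  edge (6, 4)→(18, 16): d=(12,12) right/bottom  bias=-1
  edge (18, 16)→(6, 22): d=(-12,6) right/bottom  bias=-1
  edge (6, 22)→(6, 4): d=(0,-18) top-left  bias=+0
    (1,0)@(3, 1): e=[0,270,-54] → .  [on edge]
    (2,1)@(5, 3): e=[0,234,-18] → .  [on edge]
    (3,2)@(7, 5): e=[0,198,18] → .  [on edge]
    (3,3)@(7, 7): e=[24,174,18] → X
    (4,3)@(9, 7): e=[0,162,54] → .  [on edge]
    (3,4)@(7, 9): e=[48,150,18] → X
    (4,4)@(9, 9): e=[24,138,54] → X
    (5,4)@(11, 9): e=[0,126,90] → .  [on edge]
    (3,5)@(7, 11): e=[72,126,18] → X
    (5,5)@(11, 11): e=[24,102,90] → X
    (6,5)@(13, 11): e=[0,90,126] → .  [on edge]
    (3,6)@(7, 13): e=[96,102,18] → X
    (7,6)@(15, 13): e=[0,54,162] → .  [on edge]
    (8,7)@(17, 15): e=[0,18,198] → .  [on edge]
  covered (24 px):
    . . . . . . . . .
    . . . . . . . . .
    . . . . . . . . .
    . . . X . . . . .
    . . . X X . . . .
    . . . X X X . . .
    . . . X X X X . .
    . . . X X X X X .
    . . . X X X X X .
    . . . X X X . . .
    . . . X . . . . .
T1:
  2·area = 24
  edge (4, 12)→(14, 14): d=(10,2) right/bottom  bias=-1
  edge (14, 14)→(12, 16): d=(-2,2) right/bottom  bias=-1
  edge (12, 16)→(4, 12): d=(-8,-4) top-left  bias=+0
    (8,5)@(17, 11): e=[-36,0,60] → .  [on edge]
    (3,6)@(7, 13): e=[4,16,4] → X
    (4,6)@(9, 13): e=[0,12,12] → .  [on edge]
    (7,6)@(15, 13): e=[-12,0,36] → .  [on edge]
    (3,7)@(7, 15): e=[24,12,-12] → .
    (5,7)@(11, 15): e=[16,4,4] → X
    (6,7)@(13, 15): e=[12,0,12] → .  [on edge]
    (5,8)@(11, 17): e=[36,0,-12] → .  [on edge]
    (4,9)@(9, 19): e=[60,0,-36] → .  [on edge]
    (3,10)@(7, 21): e=[84,0,-60] → .  [on edge]
  covered (2 px):
    . . . . . . . . .
    . . . . . . . . .
    . . . . . . . . .
    . . . . . . . . .
    . . . . . . . . .
    . . . . . . . . .
    . . . X . . . . .
    . . . . . X . . .
    . . . . . . . . .
    . . . . . . . . .
    . . . . . . . . .
T2:
  2·area = 148  (B↔C swapped to make it positive)
  edge (6, 2)→(17, 17): d=(11,15) right/bottom  bias=-1
  edge (17, 17)→(2, 10): d=(-15,-7) top-left  bias=+0
  edge (2, 10)→(6, 2): d=(4,-8) top-left  bias=+0
    (2,2)@(5, 5): e=[48,96,4] → X
    (3,2)@(7, 5): e=[18,110,20] → X
    (4,2)@(9, 5): e=[-12,124,36] → .
    (2,3)@(5, 7): e=[70,66,12] → X
    (4,3)@(9, 7): e=[10,94,44] → X
    (5,3)@(11, 7): e=[-20,108,60] → .
    (1,4)@(3, 9): e=[122,22,4] → X
    (5,4)@(11, 9): e=[2,78,68] → X
    (6,4)@(13, 9): e=[-28,92,84] → .
    (1,5)@(3, 11): e=[144,-8,12] → .
    (2,5)@(5, 11): e=[114,6,28] → X
    (6,5)@(13, 11): e=[-6,62,92] → .
    (8,8)@(17, 17): e=[0,0,148] → .  [on edge]
  covered (19 px):
    . . . . . . . . .
    . . . . . . . . .
    . . X X . . . . .
    . . X X X . . . .
    . X X X X X . . .
    . . X X X X . . .
    . . . . X X X . .
    . . . . . . X X .
    . . . . . . . . .
    . . . . . . . . .
    . . . . . . . . .

Z-buffer (winner per pixel, '.' = empty):
  . . . . . . . . .
  . . . . . . . . .
  . . 2 2 . . . . .
  . . 2 2 2 . . . .
  . 2 2 2 2 2 . . .
  . . 2 2 2 2 . . .
  . . . 1 2 2 2 . .
  . . . 0 0 1 2 2 .
  . . . 0 0 0 0 0 .
  . . . 0 0 0 . . .
  . . . 0 . . . . .

Answer: 2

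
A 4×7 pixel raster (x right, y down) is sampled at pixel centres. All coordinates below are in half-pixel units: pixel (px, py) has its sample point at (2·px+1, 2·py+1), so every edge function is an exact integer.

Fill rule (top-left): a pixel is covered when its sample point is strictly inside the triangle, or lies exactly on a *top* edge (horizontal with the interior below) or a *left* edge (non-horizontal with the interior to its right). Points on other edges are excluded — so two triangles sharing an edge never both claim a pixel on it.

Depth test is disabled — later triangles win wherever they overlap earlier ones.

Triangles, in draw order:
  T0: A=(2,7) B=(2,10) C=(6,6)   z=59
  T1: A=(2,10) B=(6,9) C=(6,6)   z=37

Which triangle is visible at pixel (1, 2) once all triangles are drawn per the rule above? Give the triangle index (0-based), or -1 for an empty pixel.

T0:
  2·area = 12  (B↔C swapped to make it positive)
  edge (2, 7)→(6, 6): d=(4,-1) top-left  bias=+0
  edge (6, 6)→(2, 10): d=(-4,4) right/bottom  bias=-1
  edge (2, 10)→(2, 7): d=(0,-3) top-left  bias=+0
    (3,2)@(7, 5): e=[-3,0,15] → .  [on edge]
    (1,3)@(3, 7): e=[1,8,3] → X
    (2,3)@(5, 7): e=[3,0,9] → .  [on edge]
    (1,4)@(3, 9): e=[9,0,3] → .  [on edge]
    (0,5)@(1, 11): e=[15,0,-3] → .  [on edge]
  covered (1 px):
    . . . .
    . . . .
    . . . .
    . X . .
    . . . .
    . . . .
    . . . .
T1:
  2·area = 12  (B↔C swapped to make it positive)
  edge (2, 10)→(6, 6): d=(4,-4) top-left  bias=+0
  edge (6, 6)→(6, 9): d=(0,3) right/bottom  bias=-1
  edge (6, 9)→(2, 10): d=(-4,1) right/bottom  bias=-1
    (3,2)@(7, 5): e=[0,-3,15] → .  [on edge]
    (2,3)@(5, 7): e=[0,3,9] → X  [on edge]
    (3,3)@(7, 7): e=[8,-3,7] → .
    (1,4)@(3, 9): e=[0,9,3] → X  [on edge]
    (3,4)@(7, 9): e=[16,-3,-1] → .
    (0,5)@(1, 11): e=[0,15,-3] → .  [on edge]
    (1,5)@(3, 11): e=[8,9,-5] → .
    (2,5)@(5, 11): e=[16,3,-7] → .
  covered (3 px):
    . . . .
    . . . .
    . . . .
    . . X .
    . X X .
    . . . .
    . . . .

Z-buffer (winner per pixel, '.' = empty):
  . . . .
  . . . .
  . . . .
  . 0 1 .
  . 1 1 .
  . . . .
  . . . .

Result: -1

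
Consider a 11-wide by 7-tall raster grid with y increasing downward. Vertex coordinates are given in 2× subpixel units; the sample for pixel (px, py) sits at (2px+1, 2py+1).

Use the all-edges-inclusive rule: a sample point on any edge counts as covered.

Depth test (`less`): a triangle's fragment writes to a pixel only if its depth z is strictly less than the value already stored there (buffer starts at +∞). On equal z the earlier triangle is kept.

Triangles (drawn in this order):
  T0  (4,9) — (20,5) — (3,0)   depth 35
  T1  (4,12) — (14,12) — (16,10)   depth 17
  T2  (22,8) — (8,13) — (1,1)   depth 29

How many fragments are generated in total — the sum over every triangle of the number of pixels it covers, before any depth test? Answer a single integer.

T0:
  2·area = 148  (B↔C swapped to make it positive)
  edge (4, 9)→(3, 0): d=(-1,-9) inclusive
  edge (3, 0)→(20, 5): d=(17,5) inclusive
  edge (20, 5)→(4, 9): d=(-16,4) inclusive
    (2,0)@(5, 1): e=[17,7,124] → X
    (3,0)@(7, 1): e=[35,-3,116] → .
    (2,1)@(5, 3): e=[15,41,92] → X
    (3,1)@(7, 3): e=[33,31,84] → X
    (4,1)@(9, 3): e=[51,21,76] → X
    (5,1)@(11, 3): e=[69,11,68] → X
    (6,1)@(13, 3): e=[87,1,60] → X
    (7,1)@(15, 3): e=[105,-9,52] → .
    (2,2)@(5, 5): e=[13,75,60] → X
    (7,2)@(15, 5): e=[103,25,20] → X
    (8,2)@(17, 5): e=[121,15,12] → X
    (9,2)@(19, 5): e=[139,5,4] → X
  covered (18 px):
    . . X . . . . . . . .
    . . X X X X X . . . .
    . . X X X X X X X X .
    . . X X X X . . . . .
    . . . . . . . . . . .
    . . . . . . . . . . .
    . . . . . . . . . . .
T1:
  2·area = 20  (B↔C swapped to make it positive)
  edge (4, 12)→(16, 10): d=(12,-2) inclusive
  edge (16, 10)→(14, 12): d=(-2,2) inclusive
  edge (14, 12)→(4, 12): d=(-10,0) inclusive
    (10,2)@(21, 5): e=[-50,0,70] → .  [on edge]
    (9,3)@(19, 7): e=[-30,0,50] → .  [on edge]
    (8,4)@(17, 9): e=[-10,0,30] → .  [on edge]
    (5,5)@(11, 11): e=[2,8,10] → X
    (6,5)@(13, 11): e=[6,4,10] → X
    (7,5)@(15, 11): e=[10,0,10] → X  [on edge]
    (8,5)@(17, 11): e=[14,-4,10] → .
    (5,6)@(11, 13): e=[26,4,-10] → .
    (6,6)@(13, 13): e=[30,0,-10] → .  [on edge]
    (7,6)@(15, 13): e=[34,-4,-10] → .
  covered (3 px):
    . . . . . . . . . . .
    . . . . . . . . . . .
    . . . . . . . . . . .
    . . . . . . . . . . .
    . . . . . . . . . . .
    . . . . . X X X . . .
    . . . . . . . . . . .
T2:
  2·area = 203
  edge (22, 8)→(8, 13): d=(-14,5) inclusive
  edge (8, 13)→(1, 1): d=(-7,-12) inclusive
  edge (1, 1)→(22, 8): d=(21,7) inclusive
    (0,0)@(1, 1): e=[203,0,0] → X  [on edge]
    (1,0)@(3, 1): e=[193,24,-14] → .
    (0,1)@(1, 3): e=[175,-14,42] → .
    (1,1)@(3, 3): e=[165,10,28] → X
    (2,1)@(5, 3): e=[155,34,14] → X
    (3,1)@(7, 3): e=[145,58,0] → X  [on edge]
    (4,1)@(9, 3): e=[135,82,-14] → .
    (1,2)@(3, 5): e=[137,-4,70] → .
    (2,2)@(5, 5): e=[127,20,56] → X
    (4,2)@(9, 5): e=[107,68,28] → X
    (5,2)@(11, 5): e=[97,92,14] → X
    (6,2)@(13, 5): e=[87,116,0] → X  [on edge]
    (9,3)@(19, 7): e=[29,174,0] → X  [on edge]
  covered (28 px):
    X . . . . . . . . . .
    . X X X . . . . . . .
    . . X X X X X . . . .
    . . X X X X X X X X .
    . . . X X X X X X X .
    . . . X X X X . . . .
    . . . . . . . . . . .

Result: 49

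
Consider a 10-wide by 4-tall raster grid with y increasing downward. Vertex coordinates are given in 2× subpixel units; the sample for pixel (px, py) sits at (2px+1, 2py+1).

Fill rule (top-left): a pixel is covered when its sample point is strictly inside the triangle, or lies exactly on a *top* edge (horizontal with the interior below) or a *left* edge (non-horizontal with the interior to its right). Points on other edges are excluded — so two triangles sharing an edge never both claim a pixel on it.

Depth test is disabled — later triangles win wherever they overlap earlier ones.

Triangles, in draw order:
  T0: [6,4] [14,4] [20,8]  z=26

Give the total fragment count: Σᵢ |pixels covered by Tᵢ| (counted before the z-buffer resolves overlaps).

T0:
  2·area = 32
  edge (6, 4)→(14, 4): d=(8,0) top-left  bias=+0
  edge (14, 4)→(20, 8): d=(6,4) right/bottom  bias=-1
  edge (20, 8)→(6, 4): d=(-14,-4) top-left  bias=+0
    (5,2)@(11, 5): e=[8,18,6] → #
    (6,2)@(13, 5): e=[8,10,14] → #
    (7,2)@(15, 5): e=[8,2,22] → #
    (8,2)@(17, 5): e=[8,-6,30] → ·
    (5,3)@(11, 7): e=[24,30,-22] → ·
    (6,3)@(13, 7): e=[24,22,-14] → ·
    (7,3)@(15, 7): e=[24,14,-6] → ·
    (8,3)@(17, 7): e=[24,6,2] → #
    (9,3)@(19, 7): e=[24,-2,10] → ·
  covered (4 px):
    · · · · · · · · · ·
    · · · · · · · · · ·
    · · · · · # # # · ·
    · · · · · · · · # ·

Result: 4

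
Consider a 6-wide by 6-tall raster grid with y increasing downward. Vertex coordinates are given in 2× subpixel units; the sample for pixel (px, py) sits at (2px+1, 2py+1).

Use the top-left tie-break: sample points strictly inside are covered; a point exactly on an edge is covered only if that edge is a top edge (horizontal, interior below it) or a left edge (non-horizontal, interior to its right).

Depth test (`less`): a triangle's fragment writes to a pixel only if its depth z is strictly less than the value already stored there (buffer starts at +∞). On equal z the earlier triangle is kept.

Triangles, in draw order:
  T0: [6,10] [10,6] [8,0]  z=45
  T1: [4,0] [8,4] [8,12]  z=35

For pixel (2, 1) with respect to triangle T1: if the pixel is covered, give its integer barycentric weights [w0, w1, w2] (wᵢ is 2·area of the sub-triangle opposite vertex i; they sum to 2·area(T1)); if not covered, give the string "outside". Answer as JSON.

T0:
  2·area = 32  (B↔C swapped to make it positive)
  edge (6, 10)→(8, 0): d=(2,-10) top-left  bias=+0
  edge (8, 0)→(10, 6): d=(2,6) right/bottom  bias=-1
  edge (10, 6)→(6, 10): d=(-4,4) right/bottom  bias=-1
    (4,1)@(9, 3): e=[16,0,16] → ·  [on edge]
    (3,2)@(7, 5): e=[0,16,16] → #  [on edge]
    (4,2)@(9, 5): e=[20,4,8] → #
    (5,2)@(11, 5): e=[40,-8,0] → ·  [on edge]
    (3,3)@(7, 7): e=[4,20,8] → #
    (4,3)@(9, 7): e=[24,8,0] → ·  [on edge]
    (3,4)@(7, 9): e=[8,24,0] → ·  [on edge]
    (5,4)@(11, 9): e=[48,0,-16] → ·  [on edge]
    (2,5)@(5, 11): e=[-8,40,0] → ·  [on edge]
  covered (3 px):
    · · · · · ·
    · · · · · ·
    · · · # # ·
    · · · # · ·
    · · · · · ·
    · · · · · ·
T1:
  2·area = 32
  edge (4, 0)→(8, 4): d=(4,4) right/bottom  bias=-1
  edge (8, 4)→(8, 12): d=(0,8) right/bottom  bias=-1
  edge (8, 12)→(4, 0): d=(-4,-12) top-left  bias=+0
    (2,0)@(5, 1): e=[0,24,8] → ·  [on edge]
    (2,1)@(5, 3): e=[8,24,0] → #  [on edge]
    (3,1)@(7, 3): e=[0,8,24] → ·  [on edge]
    (2,2)@(5, 5): e=[16,24,-8] → ·
    (3,2)@(7, 5): e=[8,8,16] → #
    (4,2)@(9, 5): e=[0,-8,40] → ·  [on edge]
    (3,3)@(7, 7): e=[16,8,8] → #
    (4,3)@(9, 7): e=[8,-8,32] → ·
    (5,3)@(11, 7): e=[0,-24,56] → ·  [on edge]
    (3,4)@(7, 9): e=[24,8,0] → #  [on edge]
    (4,4)@(9, 9): e=[16,-8,24] → ·
    (3,5)@(7, 11): e=[32,8,-8] → ·
  covered (4 px):
    · · · · · ·
    · · # · · ·
    · · · # · ·
    · · · # · ·
    · · · # · ·
    · · · · · ·

Answer: [24,0,8]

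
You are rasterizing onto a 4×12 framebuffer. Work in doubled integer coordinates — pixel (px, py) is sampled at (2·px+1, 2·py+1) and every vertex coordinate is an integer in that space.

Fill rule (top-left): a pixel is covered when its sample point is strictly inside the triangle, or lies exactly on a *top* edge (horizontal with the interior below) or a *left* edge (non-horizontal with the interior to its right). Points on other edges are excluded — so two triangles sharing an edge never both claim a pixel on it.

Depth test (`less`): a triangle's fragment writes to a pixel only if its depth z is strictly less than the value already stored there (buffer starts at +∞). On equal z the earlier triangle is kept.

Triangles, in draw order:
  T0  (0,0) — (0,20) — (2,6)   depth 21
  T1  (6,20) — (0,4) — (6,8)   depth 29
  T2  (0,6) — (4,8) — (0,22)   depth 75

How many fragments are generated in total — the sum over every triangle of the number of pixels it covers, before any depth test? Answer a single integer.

T0:
  2·area = 40  (B↔C swapped to make it positive)
  edge (0, 0)→(2, 6): d=(2,6) right/bottom  bias=-1
  edge (2, 6)→(0, 20): d=(-2,14) right/bottom  bias=-1
  edge (0, 20)→(0, 0): d=(0,-20) top-left  bias=+0
    (0,1)@(1, 3): e=[0,20,20] → .  [on edge]
    (0,2)@(1, 5): e=[4,16,20] → X
    (1,2)@(3, 5): e=[-8,-12,60] → .
    (0,3)@(1, 7): e=[8,12,20] → X
    (1,3)@(3, 7): e=[-4,-16,60] → .
    (0,4)@(1, 9): e=[12,8,20] → X
    (1,4)@(3, 9): e=[0,-20,60] → .  [on edge]
    (0,5)@(1, 11): e=[16,4,20] → X
    (1,5)@(3, 11): e=[4,-24,60] → .
    (0,6)@(1, 13): e=[20,0,20] → .  [on edge]
    (2,7)@(5, 15): e=[0,-60,100] → .  [on edge]
    (3,10)@(7, 21): e=[0,-100,140] → .  [on edge]
  covered (4 px):
    . . . .
    . . . .
    X . . .
    X . . .
    X . . .
    X . . .
    . . . .
    . . . .
    . . . .
    . . . .
    . . . .
    . . . .
T1:
  2·area = 72
  edge (6, 20)→(0, 4): d=(-6,-16) top-left  bias=+0
  edge (0, 4)→(6, 8): d=(6,4) right/bottom  bias=-1
  edge (6, 8)→(6, 20): d=(0,12) right/bottom  bias=-1
    (0,2)@(1, 5): e=[10,2,60] → X
    (1,2)@(3, 5): e=[42,-6,36] → .
    (0,3)@(1, 7): e=[-2,14,60] → .
    (1,3)@(3, 7): e=[30,6,36] → X
    (2,3)@(5, 7): e=[62,-2,12] → .
    (1,4)@(3, 9): e=[18,18,36] → X
    (2,4)@(5, 9): e=[50,10,12] → X
    (3,4)@(7, 9): e=[82,2,-12] → .
    (1,5)@(3, 11): e=[6,30,36] → X
    (3,5)@(7, 11): e=[70,14,-12] → .
    (1,6)@(3, 13): e=[-6,42,36] → .
    (2,6)@(5, 13): e=[26,34,12] → X
  covered (9 px):
    . . . .
    . . . .
    X . . .
    . X . .
    . X X .
    . X X .
    . . X .
    . . X .
    . . X .
    . . . .
    . . . .
    . . . .
T2:
  2·area = 64
  edge (0, 6)→(4, 8): d=(4,2) right/bottom  bias=-1
  edge (4, 8)→(0, 22): d=(-4,14) right/bottom  bias=-1
  edge (0, 22)→(0, 6): d=(0,-16) top-left  bias=+0
    (0,3)@(1, 7): e=[2,46,16] → X
    (1,3)@(3, 7): e=[-2,18,48] → .
    (0,4)@(1, 9): e=[10,38,16] → X
    (1,4)@(3, 9): e=[6,10,48] → X
    (2,4)@(5, 9): e=[2,-18,80] → .
    (0,5)@(1, 11): e=[18,30,16] → X
    (2,5)@(5, 11): e=[10,-26,80] → .
    (0,6)@(1, 13): e=[26,22,16] → X
    (1,6)@(3, 13): e=[22,-6,48] → .
    (0,7)@(1, 15): e=[34,14,16] → X
    (1,7)@(3, 15): e=[30,-14,48] → .
    (0,8)@(1, 17): e=[42,6,16] → X
  covered (8 px):
    . . . .
    . . . .
    . . . .
    X . . .
    X X . .
    X X . .
    X . . .
    X . . .
    X . . .
    . . . .
    . . . .
    . . . .

Answer: 21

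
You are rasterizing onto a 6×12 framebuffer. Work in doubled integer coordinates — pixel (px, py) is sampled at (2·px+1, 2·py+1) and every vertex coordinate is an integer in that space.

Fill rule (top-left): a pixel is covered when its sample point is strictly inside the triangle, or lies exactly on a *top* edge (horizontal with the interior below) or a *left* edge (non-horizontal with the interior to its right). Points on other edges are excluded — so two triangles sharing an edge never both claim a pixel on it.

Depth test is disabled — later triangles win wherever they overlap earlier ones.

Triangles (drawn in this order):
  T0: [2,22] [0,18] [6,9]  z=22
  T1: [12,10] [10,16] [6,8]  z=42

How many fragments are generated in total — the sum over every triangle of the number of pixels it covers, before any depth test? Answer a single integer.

T0:
  2·area = 42
  edge (2, 22)→(0, 18): d=(-2,-4) top-left  bias=+0
  edge (0, 18)→(6, 9): d=(6,-9) top-left  bias=+0
  edge (6, 9)→(2, 22): d=(-4,13) right/bottom  bias=-1
    (2,5)@(5, 11): e=[34,3,5] → █
    (3,5)@(7, 11): e=[42,21,-21] → ·
    (2,6)@(5, 13): e=[30,15,-3] → ·
    (1,7)@(3, 15): e=[18,9,15] → █
    (2,7)@(5, 15): e=[26,27,-11] → ·
    (0,8)@(1, 17): e=[6,3,33] → █
    (2,8)@(5, 17): e=[22,39,-19] → ·
    (0,9)@(1, 19): e=[2,15,25] → █
    (1,9)@(3, 19): e=[10,33,-1] → ·
    (0,10)@(1, 21): e=[-2,27,17] → ·
  covered (5 px):
    · · · · · ·
    · · · · · ·
    · · · · · ·
    · · · · · ·
    · · · · · ·
    · · █ · · ·
    · · · · · ·
    · █ · · · ·
    █ █ · · · ·
    █ · · · · ·
    · · · · · ·
    · · · · · ·
T1:
  2·area = 40
  edge (12, 10)→(10, 16): d=(-2,6) right/bottom  bias=-1
  edge (10, 16)→(6, 8): d=(-4,-8) top-left  bias=+0
  edge (6, 8)→(12, 10): d=(6,2) right/bottom  bias=-1
    (1,3)@(3, 7): e=[60,-20,0] → ·  [on edge]
    (3,4)@(7, 9): e=[32,4,4] → █
    (4,4)@(9, 9): e=[20,20,0] → ·  [on edge]
    (3,5)@(7, 11): e=[28,-4,16] → ·
    (4,5)@(9, 11): e=[16,12,12] → █
    (5,5)@(11, 11): e=[4,28,8] → █
    (4,6)@(9, 13): e=[12,4,24] → █
    (5,6)@(11, 13): e=[0,20,20] → ·  [on edge]
    (4,7)@(9, 15): e=[8,-4,36] → ·
    (4,9)@(9, 19): e=[0,-20,60] → ·  [on edge]
  covered (4 px):
    · · · · · ·
    · · · · · ·
    · · · · · ·
    · · · · · ·
    · · · █ · ·
    · · · · █ █
    · · · · █ ·
    · · · · · ·
    · · · · · ·
    · · · · · ·
    · · · · · ·
    · · · · · ·

Result: 9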